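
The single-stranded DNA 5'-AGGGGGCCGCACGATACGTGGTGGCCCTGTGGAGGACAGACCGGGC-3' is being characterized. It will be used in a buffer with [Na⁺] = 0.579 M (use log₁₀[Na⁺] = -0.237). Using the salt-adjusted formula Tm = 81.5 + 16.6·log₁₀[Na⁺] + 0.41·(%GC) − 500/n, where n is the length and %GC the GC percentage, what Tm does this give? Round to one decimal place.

96.1°C

Length n = 46. T=5, A=8, C=12, G=21
G+C = 33, so %GC = 33/46 × 100 = 71.739%
Salt term: 16.6 × (-0.237) = -3.934
GC term: 0.41 × 71.739 = 29.413; length term: −500/46 = −10.87
Tm = 81.5 + (-3.934) + 29.413 − 10.87 = 96.109 → 96.1°C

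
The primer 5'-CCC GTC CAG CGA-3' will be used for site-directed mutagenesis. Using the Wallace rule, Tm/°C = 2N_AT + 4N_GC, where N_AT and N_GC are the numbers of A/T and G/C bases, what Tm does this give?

Scanning the sequence gives G=3, C=6, T=1, A=2.
So N_AT = 3 and N_GC = 9.
Tm = 4·9 + 2·3 = 36 + 6 = 42°C

42°C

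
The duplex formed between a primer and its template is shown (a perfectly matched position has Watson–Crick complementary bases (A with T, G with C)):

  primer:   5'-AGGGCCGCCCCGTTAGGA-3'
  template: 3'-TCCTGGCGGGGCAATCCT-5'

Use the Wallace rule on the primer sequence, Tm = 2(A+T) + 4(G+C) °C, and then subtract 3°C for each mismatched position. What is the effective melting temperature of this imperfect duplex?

Primer base counts: A=3, T=2, G=7, C=6 → A+T=5, G+C=13
Perfect-match Tm = 2(5) + 4(13) = 10 + 52 = 62°C
Mismatches (positions where the bases are not complementary): 1 (at position 4)
Effective Tm = 62 − 1×3 = 62 − 3 = 59°C

59°C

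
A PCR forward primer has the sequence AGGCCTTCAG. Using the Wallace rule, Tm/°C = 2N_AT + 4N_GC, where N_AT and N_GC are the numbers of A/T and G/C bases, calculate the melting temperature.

Base counts: T=2, C=3, G=3, A=2
So N_AT = 4 and N_GC = 6.
Tm = 4·6 + 2·4 = 24 + 8 = 32°C

32°C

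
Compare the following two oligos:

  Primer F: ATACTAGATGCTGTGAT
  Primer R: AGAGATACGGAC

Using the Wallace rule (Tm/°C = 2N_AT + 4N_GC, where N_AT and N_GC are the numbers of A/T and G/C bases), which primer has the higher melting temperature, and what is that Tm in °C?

Primer F: A+T=11, G+C=6 → Tm = 2(11)+4(6) = 46°C
Primer R: A+T=6, G+C=6 → Tm = 2(6)+4(6) = 36°C
46°C vs 36°C → primer F is higher.

Primer F, 46°C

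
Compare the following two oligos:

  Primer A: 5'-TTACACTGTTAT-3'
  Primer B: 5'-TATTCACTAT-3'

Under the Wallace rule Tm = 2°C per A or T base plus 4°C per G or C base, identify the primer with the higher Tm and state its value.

Primer A: A+T=9, G+C=3 → Tm = 2(9)+4(3) = 30°C
Primer B: A+T=8, G+C=2 → Tm = 2(8)+4(2) = 24°C
30°C vs 24°C → primer A is higher.

Primer A, 30°C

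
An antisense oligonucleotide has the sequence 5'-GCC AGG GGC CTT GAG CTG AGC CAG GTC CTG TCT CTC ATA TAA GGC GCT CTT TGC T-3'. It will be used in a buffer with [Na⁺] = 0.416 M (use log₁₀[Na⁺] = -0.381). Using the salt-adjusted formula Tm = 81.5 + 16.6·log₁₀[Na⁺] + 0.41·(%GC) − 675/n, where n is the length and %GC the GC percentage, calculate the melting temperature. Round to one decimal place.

Length n = 55. Counting bases: C=16, T=15, G=16, A=8
G+C = 32, so %GC = 32/55 × 100 = 58.182%
Salt term: 16.6 × (-0.381) = -6.325
GC term: 0.41 × 58.182 = 23.855; length term: −675/55 = −12.273
Tm = 81.5 + (-6.325) + 23.855 − 12.273 = 86.757 → 86.8°C

86.8°C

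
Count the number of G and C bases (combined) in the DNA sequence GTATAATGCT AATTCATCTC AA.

Counting bases: T=8, A=8, C=4, G=2
G+C = 2 + 4 = 6

6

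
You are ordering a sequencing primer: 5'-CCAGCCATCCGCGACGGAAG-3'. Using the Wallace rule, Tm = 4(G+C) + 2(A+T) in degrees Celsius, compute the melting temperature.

68°C

Scanning the sequence gives A=5, G=6, C=8, T=1.
AT pairs contribute 6, GC pairs contribute 14.
Tm = 2(6) + 4(14) = 12 + 56 = 68°C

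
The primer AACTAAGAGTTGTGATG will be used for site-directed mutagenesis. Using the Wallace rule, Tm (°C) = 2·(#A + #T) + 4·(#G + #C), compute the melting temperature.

46°C

Scanning the sequence gives T=5, A=6, C=1, G=5.
AT pairs contribute 11, GC pairs contribute 6.
Tm = 2×11 + 4×6 = 46°C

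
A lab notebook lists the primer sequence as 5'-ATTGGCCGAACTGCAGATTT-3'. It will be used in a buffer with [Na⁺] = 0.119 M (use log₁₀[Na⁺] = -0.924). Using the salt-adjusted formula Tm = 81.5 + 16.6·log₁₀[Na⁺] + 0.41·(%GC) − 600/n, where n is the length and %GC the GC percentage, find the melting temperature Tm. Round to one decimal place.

Length n = 20. Scanning the sequence gives A=5, G=5, C=4, T=6.
G+C = 9, so %GC = 9/20 × 100 = 45%
Salt term: 16.6 × (-0.924) = -15.338
GC term: 0.41 × 45 = 18.45; length term: −600/20 = −30
Tm = 81.5 + (-15.338) + 18.45 − 30 = 54.612 → 54.6°C

54.6°C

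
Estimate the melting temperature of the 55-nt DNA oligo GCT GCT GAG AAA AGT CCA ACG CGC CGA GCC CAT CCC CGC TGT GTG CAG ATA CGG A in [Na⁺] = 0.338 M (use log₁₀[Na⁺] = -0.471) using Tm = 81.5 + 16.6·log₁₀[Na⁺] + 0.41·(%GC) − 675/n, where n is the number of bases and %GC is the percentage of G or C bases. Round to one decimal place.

86.8°C

Length n = 55. Scanning the sequence gives C=18, A=13, G=16, T=8.
G+C = 34, so %GC = 34/55 × 100 = 61.818%
Salt term: 16.6 × (-0.471) = -7.819
GC term: 0.41 × 61.818 = 25.345; length term: −675/55 = −12.273
Tm = 81.5 + (-7.819) + 25.345 − 12.273 = 86.753 → 86.8°C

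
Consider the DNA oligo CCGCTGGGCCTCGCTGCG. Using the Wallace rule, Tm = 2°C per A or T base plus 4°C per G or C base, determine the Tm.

66°C

C=8, T=3, G=7, A=0
A+T = 3, G+C = 15
Tm = 2×3 + 4×15 = 66°C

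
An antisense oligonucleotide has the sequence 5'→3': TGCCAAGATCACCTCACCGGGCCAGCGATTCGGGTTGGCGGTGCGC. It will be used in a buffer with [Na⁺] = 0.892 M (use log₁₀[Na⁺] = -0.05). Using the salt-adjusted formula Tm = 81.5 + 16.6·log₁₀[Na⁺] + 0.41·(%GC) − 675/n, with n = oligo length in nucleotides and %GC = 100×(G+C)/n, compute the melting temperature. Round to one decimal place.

93.6°C

Length n = 46. Base counts: C=15, T=8, A=7, G=16
G+C = 31, so %GC = 31/46 × 100 = 67.391%
Salt term: 16.6 × (-0.05) = -0.83
GC term: 0.41 × 67.391 = 27.63; length term: −675/46 = −14.674
Tm = 81.5 + (-0.83) + 27.63 − 14.674 = 93.626 → 93.6°C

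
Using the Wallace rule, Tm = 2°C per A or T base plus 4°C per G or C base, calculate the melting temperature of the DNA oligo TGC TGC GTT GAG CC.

Base counts: G=5, A=1, T=4, C=4
So N_AT = 5 and N_GC = 9.
Tm = 2×5 + 4×9 = 46°C

46°C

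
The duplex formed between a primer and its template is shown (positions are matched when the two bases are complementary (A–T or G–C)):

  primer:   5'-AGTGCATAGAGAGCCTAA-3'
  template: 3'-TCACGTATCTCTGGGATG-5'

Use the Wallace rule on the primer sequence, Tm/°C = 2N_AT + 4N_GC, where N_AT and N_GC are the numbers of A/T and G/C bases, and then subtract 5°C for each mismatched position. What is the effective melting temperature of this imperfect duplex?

Primer base counts: A=7, T=3, G=5, C=3 → A+T=10, G+C=8
Perfect-match Tm = 2(10) + 4(8) = 20 + 32 = 52°C
Mismatches (positions where the bases are not complementary): 2 (at positions 13, 18)
Effective Tm = 52 − 2×5 = 52 − 10 = 42°C

42°C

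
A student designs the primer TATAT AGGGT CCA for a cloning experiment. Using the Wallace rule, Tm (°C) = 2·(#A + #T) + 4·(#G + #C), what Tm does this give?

A=4, G=3, T=4, C=2
A+T = 8, G+C = 5
Tm = 2×8 + 4×5 = 36°C

36°C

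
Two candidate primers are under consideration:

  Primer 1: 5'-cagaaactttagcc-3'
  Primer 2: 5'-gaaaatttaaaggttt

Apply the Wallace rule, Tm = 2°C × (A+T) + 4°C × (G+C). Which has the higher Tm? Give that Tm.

Primer 1: A+T=8, G+C=6 → Tm = 2(8)+4(6) = 40°C
Primer 2: A+T=13, G+C=3 → Tm = 2(13)+4(3) = 38°C
40°C vs 38°C → primer 1 is higher.

Primer 1, 40°C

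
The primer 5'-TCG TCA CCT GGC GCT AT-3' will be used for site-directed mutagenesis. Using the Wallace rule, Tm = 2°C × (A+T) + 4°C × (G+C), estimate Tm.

54°C

Scanning the sequence gives A=2, C=6, G=4, T=5.
AT pairs contribute 7, GC pairs contribute 10.
Tm = 4·10 + 2·7 = 40 + 14 = 54°C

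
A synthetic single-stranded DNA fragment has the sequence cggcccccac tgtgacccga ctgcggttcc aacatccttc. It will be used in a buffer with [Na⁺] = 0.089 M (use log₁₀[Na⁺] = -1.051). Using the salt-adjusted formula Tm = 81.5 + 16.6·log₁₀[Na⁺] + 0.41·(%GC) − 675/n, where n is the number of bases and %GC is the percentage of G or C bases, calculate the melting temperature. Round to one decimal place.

73.8°C

Length n = 40. Counting bases: C=18, T=8, A=6, G=8
G+C = 26, so %GC = 26/40 × 100 = 65%
Salt term: 16.6 × (-1.051) = -17.447
GC term: 0.41 × 65 = 26.65; length term: −675/40 = −16.875
Tm = 81.5 + (-17.447) + 26.65 − 16.875 = 73.828 → 73.8°C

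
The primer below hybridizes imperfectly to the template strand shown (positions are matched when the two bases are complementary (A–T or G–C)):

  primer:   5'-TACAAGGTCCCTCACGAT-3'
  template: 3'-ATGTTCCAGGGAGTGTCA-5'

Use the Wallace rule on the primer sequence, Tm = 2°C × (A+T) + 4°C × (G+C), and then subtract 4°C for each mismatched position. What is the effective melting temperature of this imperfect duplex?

Primer base counts: A=5, T=4, G=3, C=6 → A+T=9, G+C=9
Perfect-match Tm = 2(9) + 4(9) = 18 + 36 = 54°C
Mismatches (positions where the bases are not complementary): 2 (at positions 16, 17)
Effective Tm = 54 − 2×4 = 54 − 8 = 46°C

46°C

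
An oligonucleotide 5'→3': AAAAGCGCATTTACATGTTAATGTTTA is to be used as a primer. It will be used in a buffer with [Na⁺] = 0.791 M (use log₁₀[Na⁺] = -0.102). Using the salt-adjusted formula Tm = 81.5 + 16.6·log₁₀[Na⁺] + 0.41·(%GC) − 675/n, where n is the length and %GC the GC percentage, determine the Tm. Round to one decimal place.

65.4°C

Length n = 27. Counting bases: T=10, C=3, G=4, A=10
G+C = 7, so %GC = 7/27 × 100 = 25.926%
Salt term: 16.6 × (-0.102) = -1.693
GC term: 0.41 × 25.926 = 10.63; length term: −675/27 = −25
Tm = 81.5 + (-1.693) + 10.63 − 25 = 65.437 → 65.4°C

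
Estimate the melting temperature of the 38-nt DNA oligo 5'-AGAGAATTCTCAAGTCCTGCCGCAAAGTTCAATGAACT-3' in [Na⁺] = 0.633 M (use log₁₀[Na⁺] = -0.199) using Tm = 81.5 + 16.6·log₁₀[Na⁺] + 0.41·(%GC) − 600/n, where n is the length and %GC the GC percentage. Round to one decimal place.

79.7°C

Length n = 38. Counting bases: G=7, T=9, A=13, C=9
G+C = 16, so %GC = 16/38 × 100 = 42.105%
Salt term: 16.6 × (-0.199) = -3.303
GC term: 0.41 × 42.105 = 17.263; length term: −600/38 = −15.789
Tm = 81.5 + (-3.303) + 17.263 − 15.789 = 79.671 → 79.7°C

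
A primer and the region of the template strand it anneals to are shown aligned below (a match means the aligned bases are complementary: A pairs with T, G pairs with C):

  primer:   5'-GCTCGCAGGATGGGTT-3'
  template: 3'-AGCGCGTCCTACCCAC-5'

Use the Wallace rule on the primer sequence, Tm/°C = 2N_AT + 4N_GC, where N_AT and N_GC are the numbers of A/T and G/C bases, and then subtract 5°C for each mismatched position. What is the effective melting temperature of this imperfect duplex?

Primer base counts: A=2, T=4, G=7, C=3 → A+T=6, G+C=10
Perfect-match Tm = 2(6) + 4(10) = 12 + 40 = 52°C
Mismatches (positions where the bases are not complementary): 3 (at positions 1, 3, 16)
Effective Tm = 52 − 3×5 = 52 − 15 = 37°C

37°C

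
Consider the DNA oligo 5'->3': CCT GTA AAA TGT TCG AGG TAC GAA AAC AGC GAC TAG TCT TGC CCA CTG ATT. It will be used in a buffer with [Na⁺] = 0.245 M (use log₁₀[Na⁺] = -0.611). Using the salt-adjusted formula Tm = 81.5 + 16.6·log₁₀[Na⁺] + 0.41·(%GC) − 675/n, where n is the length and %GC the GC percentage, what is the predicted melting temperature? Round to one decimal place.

76.6°C

Length n = 51. Scanning the sequence gives A=15, C=12, T=13, G=11.
G+C = 23, so %GC = 23/51 × 100 = 45.098%
Salt term: 16.6 × (-0.611) = -10.143
GC term: 0.41 × 45.098 = 18.49; length term: −675/51 = −13.235
Tm = 81.5 + (-10.143) + 18.49 − 13.235 = 76.612 → 76.6°C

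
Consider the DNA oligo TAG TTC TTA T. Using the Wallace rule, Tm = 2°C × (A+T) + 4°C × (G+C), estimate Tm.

24°C

Scanning the sequence gives G=1, C=1, T=6, A=2.
A+T = 8, G+C = 2
Tm = 2(8) + 4(2) = 16 + 8 = 24°C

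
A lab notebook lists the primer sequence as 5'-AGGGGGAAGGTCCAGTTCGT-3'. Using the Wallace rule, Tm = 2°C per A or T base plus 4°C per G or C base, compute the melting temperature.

Counting bases: C=3, A=4, T=4, G=9
AT pairs contribute 8, GC pairs contribute 12.
Tm = 2×8 + 4×12 = 64°C

64°C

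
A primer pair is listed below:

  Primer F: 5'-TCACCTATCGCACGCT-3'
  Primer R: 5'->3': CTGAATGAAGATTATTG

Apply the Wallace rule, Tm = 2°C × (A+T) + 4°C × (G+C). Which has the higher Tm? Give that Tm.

Primer F, 50°C

Primer F: A+T=7, G+C=9 → Tm = 2(7)+4(9) = 50°C
Primer R: A+T=12, G+C=5 → Tm = 2(12)+4(5) = 44°C
50°C vs 44°C → primer F is higher.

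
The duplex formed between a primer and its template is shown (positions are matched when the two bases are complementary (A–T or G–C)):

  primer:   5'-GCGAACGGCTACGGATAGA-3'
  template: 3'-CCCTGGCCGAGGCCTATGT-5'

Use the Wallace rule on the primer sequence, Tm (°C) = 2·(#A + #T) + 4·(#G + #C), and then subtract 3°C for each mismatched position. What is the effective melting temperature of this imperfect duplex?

Primer base counts: A=6, T=2, G=7, C=4 → A+T=8, G+C=11
Perfect-match Tm = 2(8) + 4(11) = 16 + 44 = 60°C
Mismatches (positions where the bases are not complementary): 4 (at positions 2, 5, 11, 18)
Effective Tm = 60 − 4×3 = 60 − 12 = 48°C

48°C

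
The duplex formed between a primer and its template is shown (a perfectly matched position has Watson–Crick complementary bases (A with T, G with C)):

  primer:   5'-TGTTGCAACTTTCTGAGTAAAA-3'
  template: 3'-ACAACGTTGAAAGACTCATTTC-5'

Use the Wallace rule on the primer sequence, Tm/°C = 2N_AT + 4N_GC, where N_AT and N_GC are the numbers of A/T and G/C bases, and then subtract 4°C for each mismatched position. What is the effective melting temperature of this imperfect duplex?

Primer base counts: A=7, T=8, G=4, C=3 → A+T=15, G+C=7
Perfect-match Tm = 2(15) + 4(7) = 30 + 28 = 58°C
Mismatches (positions where the bases are not complementary): 1 (at position 22)
Effective Tm = 58 − 1×4 = 58 − 4 = 54°C

54°C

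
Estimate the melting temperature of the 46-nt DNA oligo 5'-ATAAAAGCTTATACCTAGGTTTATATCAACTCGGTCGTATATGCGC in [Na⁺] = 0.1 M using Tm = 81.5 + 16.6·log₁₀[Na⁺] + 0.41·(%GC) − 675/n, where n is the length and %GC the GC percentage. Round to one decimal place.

65.4°C

Length n = 46. Counting bases: T=15, A=14, C=9, G=8
G+C = 17, so %GC = 17/46 × 100 = 36.957%
Salt term: 16.6 × (-1) = -16.6
GC term: 0.41 × 36.957 = 15.152; length term: −675/46 = −14.674
Tm = 81.5 + (-16.6) + 15.152 − 14.674 = 65.378 → 65.4°C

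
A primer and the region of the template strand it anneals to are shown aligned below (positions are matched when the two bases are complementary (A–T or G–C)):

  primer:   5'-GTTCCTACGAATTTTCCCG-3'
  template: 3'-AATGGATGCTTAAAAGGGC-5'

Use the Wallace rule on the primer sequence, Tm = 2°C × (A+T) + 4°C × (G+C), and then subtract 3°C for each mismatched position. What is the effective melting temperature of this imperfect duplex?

Primer base counts: A=3, T=7, G=3, C=6 → A+T=10, G+C=9
Perfect-match Tm = 2(10) + 4(9) = 20 + 36 = 56°C
Mismatches (positions where the bases are not complementary): 2 (at positions 1, 3)
Effective Tm = 56 − 2×3 = 56 − 6 = 50°C

50°C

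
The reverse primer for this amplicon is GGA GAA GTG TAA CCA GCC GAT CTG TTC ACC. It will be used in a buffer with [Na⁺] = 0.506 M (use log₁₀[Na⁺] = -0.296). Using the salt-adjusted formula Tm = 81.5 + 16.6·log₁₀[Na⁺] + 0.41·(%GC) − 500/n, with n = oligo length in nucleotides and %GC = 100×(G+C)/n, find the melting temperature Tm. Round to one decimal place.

Length n = 30. Base counts: T=6, A=8, G=8, C=8
G+C = 16, so %GC = 16/30 × 100 = 53.333%
Salt term: 16.6 × (-0.296) = -4.914
GC term: 0.41 × 53.333 = 21.867; length term: −500/30 = −16.667
Tm = 81.5 + (-4.914) + 21.867 − 16.667 = 81.786 → 81.8°C

81.8°C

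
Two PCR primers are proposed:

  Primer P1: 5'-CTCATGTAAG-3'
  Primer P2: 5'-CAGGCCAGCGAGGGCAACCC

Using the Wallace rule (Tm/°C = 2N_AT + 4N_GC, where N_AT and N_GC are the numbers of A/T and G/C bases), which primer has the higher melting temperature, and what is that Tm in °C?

Primer P1: A+T=6, G+C=4 → Tm = 2(6)+4(4) = 28°C
Primer P2: A+T=5, G+C=15 → Tm = 2(5)+4(15) = 70°C
28°C vs 70°C → primer P2 is higher.

Primer P2, 70°C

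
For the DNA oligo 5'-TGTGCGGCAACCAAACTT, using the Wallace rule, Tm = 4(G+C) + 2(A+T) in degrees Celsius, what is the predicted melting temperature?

54°C

Counting bases: A=5, G=4, C=5, T=4
A+T = 9, G+C = 9
Tm = 2(9) + 4(9) = 18 + 36 = 54°C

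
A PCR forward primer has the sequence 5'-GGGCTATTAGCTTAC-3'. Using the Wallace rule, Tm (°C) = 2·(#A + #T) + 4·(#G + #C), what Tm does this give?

44°C

Base counts: C=3, G=4, A=3, T=5
A+T = 8, G+C = 7
Tm = 2(8) + 4(7) = 16 + 28 = 44°C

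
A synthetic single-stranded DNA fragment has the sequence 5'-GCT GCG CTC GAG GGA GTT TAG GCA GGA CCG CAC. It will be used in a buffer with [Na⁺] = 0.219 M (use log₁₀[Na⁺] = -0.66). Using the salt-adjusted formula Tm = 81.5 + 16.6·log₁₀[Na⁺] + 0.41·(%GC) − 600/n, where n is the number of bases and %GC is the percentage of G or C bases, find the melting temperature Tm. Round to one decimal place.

Length n = 33. Scanning the sequence gives A=6, T=5, C=9, G=13.
G+C = 22, so %GC = 22/33 × 100 = 66.667%
Salt term: 16.6 × (-0.66) = -10.956
GC term: 0.41 × 66.667 = 27.333; length term: −600/33 = −18.182
Tm = 81.5 + (-10.956) + 27.333 − 18.182 = 79.695 → 79.7°C

79.7°C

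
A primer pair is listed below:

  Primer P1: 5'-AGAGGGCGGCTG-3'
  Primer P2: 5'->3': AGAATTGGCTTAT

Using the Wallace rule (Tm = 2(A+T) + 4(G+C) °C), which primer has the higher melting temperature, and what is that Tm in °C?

Primer P1: A+T=3, G+C=9 → Tm = 2(3)+4(9) = 42°C
Primer P2: A+T=9, G+C=4 → Tm = 2(9)+4(4) = 34°C
42°C vs 34°C → primer P1 is higher.

Primer P1, 42°C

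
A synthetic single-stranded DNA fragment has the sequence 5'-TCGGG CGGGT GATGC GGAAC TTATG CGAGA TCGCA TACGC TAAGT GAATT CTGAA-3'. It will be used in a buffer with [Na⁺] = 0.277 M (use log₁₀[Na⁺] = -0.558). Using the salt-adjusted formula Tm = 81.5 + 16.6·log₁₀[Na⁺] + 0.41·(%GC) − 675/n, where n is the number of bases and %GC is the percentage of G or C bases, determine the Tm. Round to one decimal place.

Length n = 55. Scanning the sequence gives C=10, A=14, T=13, G=18.
G+C = 28, so %GC = 28/55 × 100 = 50.909%
Salt term: 16.6 × (-0.558) = -9.263
GC term: 0.41 × 50.909 = 20.873; length term: −675/55 = −12.273
Tm = 81.5 + (-9.263) + 20.873 − 12.273 = 80.837 → 80.8°C

80.8°C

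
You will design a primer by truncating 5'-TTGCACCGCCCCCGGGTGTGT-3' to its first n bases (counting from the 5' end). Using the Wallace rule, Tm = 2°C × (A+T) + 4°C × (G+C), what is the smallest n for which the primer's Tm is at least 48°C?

First 13 bases: TTGCACCGCCCCC → Tm = 46°C (< 48°C)
First 14 bases: TTGCACCGCCCCCG → Tm = 50°C (≥ 48°C)
Since every base adds ≥2°C, Tm only increases with n, so the threshold is first crossed at n = 14.

n = 14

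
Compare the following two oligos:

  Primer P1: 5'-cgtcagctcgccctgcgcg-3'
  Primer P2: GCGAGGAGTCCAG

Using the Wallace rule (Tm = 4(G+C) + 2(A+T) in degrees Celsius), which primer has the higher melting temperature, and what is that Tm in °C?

Primer P1, 68°C

Primer P1: A+T=4, G+C=15 → Tm = 2(4)+4(15) = 68°C
Primer P2: A+T=4, G+C=9 → Tm = 2(4)+4(9) = 44°C
68°C vs 44°C → primer P1 is higher.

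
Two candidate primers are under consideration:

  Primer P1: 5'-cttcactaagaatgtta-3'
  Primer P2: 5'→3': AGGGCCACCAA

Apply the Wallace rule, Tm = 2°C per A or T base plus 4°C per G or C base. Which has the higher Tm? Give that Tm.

Primer P1, 44°C

Primer P1: A+T=12, G+C=5 → Tm = 2(12)+4(5) = 44°C
Primer P2: A+T=4, G+C=7 → Tm = 2(4)+4(7) = 36°C
44°C vs 36°C → primer P1 is higher.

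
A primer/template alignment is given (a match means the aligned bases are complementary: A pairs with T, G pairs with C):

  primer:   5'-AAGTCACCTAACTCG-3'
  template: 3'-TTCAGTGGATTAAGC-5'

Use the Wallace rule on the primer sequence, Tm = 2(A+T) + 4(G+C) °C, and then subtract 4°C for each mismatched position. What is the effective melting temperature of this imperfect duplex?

40°C

Primer base counts: A=5, T=3, G=2, C=5 → A+T=8, G+C=7
Perfect-match Tm = 2(8) + 4(7) = 16 + 28 = 44°C
Mismatches (positions where the bases are not complementary): 1 (at position 12)
Effective Tm = 44 − 1×4 = 44 − 4 = 40°C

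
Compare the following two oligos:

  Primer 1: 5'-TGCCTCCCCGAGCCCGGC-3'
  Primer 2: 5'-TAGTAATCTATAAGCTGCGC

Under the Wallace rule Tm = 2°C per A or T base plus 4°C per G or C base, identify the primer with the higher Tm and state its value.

Primer 1: A+T=3, G+C=15 → Tm = 2(3)+4(15) = 66°C
Primer 2: A+T=12, G+C=8 → Tm = 2(12)+4(8) = 56°C
66°C vs 56°C → primer 1 is higher.

Primer 1, 66°C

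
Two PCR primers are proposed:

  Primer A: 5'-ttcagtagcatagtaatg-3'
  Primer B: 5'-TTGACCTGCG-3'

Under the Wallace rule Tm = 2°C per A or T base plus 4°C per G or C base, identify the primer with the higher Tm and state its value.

Primer A, 48°C

Primer A: A+T=12, G+C=6 → Tm = 2(12)+4(6) = 48°C
Primer B: A+T=4, G+C=6 → Tm = 2(4)+4(6) = 32°C
48°C vs 32°C → primer A is higher.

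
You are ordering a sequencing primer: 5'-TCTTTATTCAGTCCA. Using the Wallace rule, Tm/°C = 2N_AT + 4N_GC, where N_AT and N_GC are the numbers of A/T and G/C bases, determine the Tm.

Base counts: C=4, T=7, A=3, G=1
A+T = 10, G+C = 5
Tm = 2(10) + 4(5) = 20 + 20 = 40°C

40°C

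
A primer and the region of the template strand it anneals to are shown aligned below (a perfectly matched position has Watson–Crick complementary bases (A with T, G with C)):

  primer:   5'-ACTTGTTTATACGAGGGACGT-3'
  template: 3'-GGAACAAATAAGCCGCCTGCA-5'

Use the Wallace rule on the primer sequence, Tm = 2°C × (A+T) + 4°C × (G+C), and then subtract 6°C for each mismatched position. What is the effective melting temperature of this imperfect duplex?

Primer base counts: A=5, T=7, G=6, C=3 → A+T=12, G+C=9
Perfect-match Tm = 2(12) + 4(9) = 24 + 36 = 60°C
Mismatches (positions where the bases are not complementary): 4 (at positions 1, 11, 14, 15)
Effective Tm = 60 − 4×6 = 60 − 24 = 36°C

36°C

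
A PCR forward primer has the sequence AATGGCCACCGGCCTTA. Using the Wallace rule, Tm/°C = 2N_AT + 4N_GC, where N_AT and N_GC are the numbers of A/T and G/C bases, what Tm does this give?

54°C

Counting bases: C=6, T=3, G=4, A=4
A+T = 7, G+C = 10
Tm = 4·10 + 2·7 = 40 + 14 = 54°C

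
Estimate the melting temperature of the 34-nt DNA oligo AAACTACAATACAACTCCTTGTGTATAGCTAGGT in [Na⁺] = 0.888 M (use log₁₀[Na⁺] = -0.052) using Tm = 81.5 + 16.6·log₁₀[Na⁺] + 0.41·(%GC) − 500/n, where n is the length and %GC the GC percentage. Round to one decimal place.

80.4°C

Length n = 34. C=7, G=5, T=10, A=12
G+C = 12, so %GC = 12/34 × 100 = 35.294%
Salt term: 16.6 × (-0.052) = -0.863
GC term: 0.41 × 35.294 = 14.471; length term: −500/34 = −14.706
Tm = 81.5 + (-0.863) + 14.471 − 14.706 = 80.402 → 80.4°C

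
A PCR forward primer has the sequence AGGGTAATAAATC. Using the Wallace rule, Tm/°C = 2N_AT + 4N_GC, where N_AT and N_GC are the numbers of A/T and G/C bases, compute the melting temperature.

Scanning the sequence gives G=3, C=1, T=3, A=6.
AT pairs contribute 9, GC pairs contribute 4.
Tm = 2(9) + 4(4) = 18 + 16 = 34°C

34°C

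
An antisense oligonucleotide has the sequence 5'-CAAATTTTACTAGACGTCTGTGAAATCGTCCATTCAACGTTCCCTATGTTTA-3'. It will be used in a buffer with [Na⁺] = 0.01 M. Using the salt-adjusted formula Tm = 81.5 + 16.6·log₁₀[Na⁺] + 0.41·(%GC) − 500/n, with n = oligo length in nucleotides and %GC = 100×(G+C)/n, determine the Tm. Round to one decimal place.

Length n = 52. Counting bases: T=19, C=12, A=14, G=7
G+C = 19, so %GC = 19/52 × 100 = 36.538%
Salt term: 16.6 × (-2) = -33.2
GC term: 0.41 × 36.538 = 14.981; length term: −500/52 = −9.615
Tm = 81.5 + (-33.2) + 14.981 − 9.615 = 53.666 → 53.7°C

53.7°C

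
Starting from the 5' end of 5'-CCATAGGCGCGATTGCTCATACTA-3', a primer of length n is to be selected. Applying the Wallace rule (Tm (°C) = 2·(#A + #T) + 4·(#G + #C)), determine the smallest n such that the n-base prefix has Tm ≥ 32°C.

First 9 bases: CCATAGGCG → Tm = 30°C (< 32°C)
First 10 bases: CCATAGGCGC → Tm = 34°C (≥ 32°C)
Each additional base adds 2°C (A/T) or 4°C (G/C), so Tm is non-decreasing in n; n = 10 is the first length to reach 32°C.

n = 10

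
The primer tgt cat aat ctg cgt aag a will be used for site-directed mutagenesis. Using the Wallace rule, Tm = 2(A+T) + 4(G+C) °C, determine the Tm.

A=6, C=3, G=4, T=6
So N_AT = 12 and N_GC = 7.
Tm = 2(12) + 4(7) = 24 + 28 = 52°C

52°C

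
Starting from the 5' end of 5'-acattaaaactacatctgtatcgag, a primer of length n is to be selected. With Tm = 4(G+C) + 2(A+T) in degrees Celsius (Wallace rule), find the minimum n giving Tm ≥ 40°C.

n = 16

First 15 bases: ACATTAAAACTACAT → Tm = 36°C (< 40°C)
First 16 bases: ACATTAAAACTACATC → Tm = 40°C (≥ 40°C)
Each additional base adds 2°C (A/T) or 4°C (G/C), so Tm is non-decreasing in n; n = 16 is the first length to reach 40°C.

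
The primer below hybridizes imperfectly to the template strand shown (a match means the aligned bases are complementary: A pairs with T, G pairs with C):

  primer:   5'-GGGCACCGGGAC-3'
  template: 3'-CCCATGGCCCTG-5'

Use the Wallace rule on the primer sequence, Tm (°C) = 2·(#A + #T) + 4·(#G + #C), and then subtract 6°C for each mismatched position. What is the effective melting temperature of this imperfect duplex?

38°C

Primer base counts: A=2, T=0, G=6, C=4 → A+T=2, G+C=10
Perfect-match Tm = 2(2) + 4(10) = 4 + 40 = 44°C
Mismatches (positions where the bases are not complementary): 1 (at position 4)
Effective Tm = 44 − 1×6 = 44 − 6 = 38°C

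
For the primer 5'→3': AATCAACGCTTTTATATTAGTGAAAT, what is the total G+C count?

6

C=3, A=10, G=3, T=10
Total G or C: 3 + 3 = 6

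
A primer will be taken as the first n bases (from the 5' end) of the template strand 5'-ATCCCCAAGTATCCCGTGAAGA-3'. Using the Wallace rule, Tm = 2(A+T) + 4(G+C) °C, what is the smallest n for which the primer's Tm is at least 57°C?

First 18 bases: ATCCCCAAGTATCCCGTG → Tm = 56°C (< 57°C)
First 19 bases: ATCCCCAAGTATCCCGTGA → Tm = 58°C (≥ 57°C)
Since every base adds ≥2°C, Tm only increases with n, so the threshold is first crossed at n = 19.

n = 19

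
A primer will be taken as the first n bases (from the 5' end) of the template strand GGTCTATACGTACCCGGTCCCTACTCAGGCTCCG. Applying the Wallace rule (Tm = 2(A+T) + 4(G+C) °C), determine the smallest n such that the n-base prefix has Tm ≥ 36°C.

First 12 bases: GGTCTATACGTA → Tm = 34°C (< 36°C)
First 13 bases: GGTCTATACGTAC → Tm = 38°C (≥ 36°C)
Since every base adds ≥2°C, Tm only increases with n, so the threshold is first crossed at n = 13.

n = 13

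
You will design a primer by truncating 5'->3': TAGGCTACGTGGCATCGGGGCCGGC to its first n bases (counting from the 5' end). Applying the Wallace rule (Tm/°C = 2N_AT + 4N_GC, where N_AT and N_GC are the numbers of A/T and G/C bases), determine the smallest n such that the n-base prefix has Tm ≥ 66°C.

n = 20

First 19 bases: TAGGCTACGTGGCATCGGG → Tm = 62°C (< 66°C)
First 20 bases: TAGGCTACGTGGCATCGGGG → Tm = 66°C (≥ 66°C)
Since every base adds ≥2°C, Tm only increases with n, so the threshold is first crossed at n = 20.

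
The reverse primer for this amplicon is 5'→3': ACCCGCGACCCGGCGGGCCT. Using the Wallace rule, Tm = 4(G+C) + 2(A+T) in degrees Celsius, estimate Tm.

74°C

Base counts: A=2, G=7, T=1, C=10
A+T = 3, G+C = 17
Tm = 2(3) + 4(17) = 6 + 68 = 74°C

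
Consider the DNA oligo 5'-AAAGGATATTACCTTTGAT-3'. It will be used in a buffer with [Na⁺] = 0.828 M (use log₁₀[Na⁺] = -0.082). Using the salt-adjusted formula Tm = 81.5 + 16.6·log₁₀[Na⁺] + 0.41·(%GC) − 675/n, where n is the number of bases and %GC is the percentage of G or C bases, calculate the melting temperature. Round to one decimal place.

Length n = 19. T=7, C=2, A=7, G=3
G+C = 5, so %GC = 5/19 × 100 = 26.316%
Salt term: 16.6 × (-0.082) = -1.361
GC term: 0.41 × 26.316 = 10.79; length term: −675/19 = −35.526
Tm = 81.5 + (-1.361) + 10.79 − 35.526 = 55.403 → 55.4°C

55.4°C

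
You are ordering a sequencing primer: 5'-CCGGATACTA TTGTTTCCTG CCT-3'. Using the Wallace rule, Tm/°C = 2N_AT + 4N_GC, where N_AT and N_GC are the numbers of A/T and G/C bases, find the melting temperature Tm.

Base counts: G=4, C=7, T=9, A=3
AT pairs contribute 12, GC pairs contribute 11.
Tm = 4·11 + 2·12 = 44 + 24 = 68°C

68°C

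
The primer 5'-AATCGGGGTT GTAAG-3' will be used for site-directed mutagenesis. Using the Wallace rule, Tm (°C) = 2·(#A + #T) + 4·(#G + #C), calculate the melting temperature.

44°C

C=1, A=4, T=4, G=6
So N_AT = 8 and N_GC = 7.
Tm = 2×8 + 4×7 = 44°C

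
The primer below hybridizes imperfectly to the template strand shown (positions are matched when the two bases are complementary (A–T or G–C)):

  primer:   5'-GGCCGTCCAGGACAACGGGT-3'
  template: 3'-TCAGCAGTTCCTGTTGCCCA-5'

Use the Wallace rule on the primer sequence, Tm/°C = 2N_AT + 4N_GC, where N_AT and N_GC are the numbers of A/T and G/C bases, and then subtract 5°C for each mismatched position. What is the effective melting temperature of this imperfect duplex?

53°C

Primer base counts: A=4, T=2, G=8, C=6 → A+T=6, G+C=14
Perfect-match Tm = 2(6) + 4(14) = 12 + 56 = 68°C
Mismatches (positions where the bases are not complementary): 3 (at positions 1, 3, 8)
Effective Tm = 68 − 3×5 = 68 − 15 = 53°C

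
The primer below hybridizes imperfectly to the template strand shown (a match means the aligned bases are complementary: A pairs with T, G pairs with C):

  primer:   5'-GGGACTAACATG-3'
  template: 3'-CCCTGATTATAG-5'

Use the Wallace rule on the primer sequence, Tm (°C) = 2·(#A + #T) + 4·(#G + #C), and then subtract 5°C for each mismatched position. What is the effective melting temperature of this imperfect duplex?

Primer base counts: A=4, T=2, G=4, C=2 → A+T=6, G+C=6
Perfect-match Tm = 2(6) + 4(6) = 12 + 24 = 36°C
Mismatches (positions where the bases are not complementary): 2 (at positions 9, 12)
Effective Tm = 36 − 2×5 = 36 − 10 = 26°C

26°C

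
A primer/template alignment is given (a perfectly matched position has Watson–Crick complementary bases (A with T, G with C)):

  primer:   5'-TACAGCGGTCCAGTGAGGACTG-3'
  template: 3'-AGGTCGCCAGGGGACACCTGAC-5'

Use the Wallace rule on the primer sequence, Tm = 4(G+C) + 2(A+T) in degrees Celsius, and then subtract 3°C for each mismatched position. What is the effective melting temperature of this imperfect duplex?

58°C

Primer base counts: A=5, T=4, G=8, C=5 → A+T=9, G+C=13
Perfect-match Tm = 2(9) + 4(13) = 18 + 52 = 70°C
Mismatches (positions where the bases are not complementary): 4 (at positions 2, 12, 13, 16)
Effective Tm = 70 − 4×3 = 70 − 12 = 58°C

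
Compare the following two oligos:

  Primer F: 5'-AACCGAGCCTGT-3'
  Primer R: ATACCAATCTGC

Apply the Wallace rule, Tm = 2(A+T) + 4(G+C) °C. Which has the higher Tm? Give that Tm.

Primer F: A+T=5, G+C=7 → Tm = 2(5)+4(7) = 38°C
Primer R: A+T=7, G+C=5 → Tm = 2(7)+4(5) = 34°C
38°C vs 34°C → primer F is higher.

Primer F, 38°C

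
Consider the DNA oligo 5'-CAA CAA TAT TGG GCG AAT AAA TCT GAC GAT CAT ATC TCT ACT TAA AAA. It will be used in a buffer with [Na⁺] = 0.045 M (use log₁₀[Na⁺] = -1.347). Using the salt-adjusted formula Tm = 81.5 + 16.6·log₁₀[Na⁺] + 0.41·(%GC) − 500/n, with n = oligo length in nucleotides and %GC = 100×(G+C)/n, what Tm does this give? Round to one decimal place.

Length n = 48. T=13, C=9, A=20, G=6
G+C = 15, so %GC = 15/48 × 100 = 31.25%
Salt term: 16.6 × (-1.347) = -22.36
GC term: 0.41 × 31.25 = 12.812; length term: −500/48 = −10.417
Tm = 81.5 + (-22.36) + 12.812 − 10.417 = 61.535 → 61.5°C

61.5°C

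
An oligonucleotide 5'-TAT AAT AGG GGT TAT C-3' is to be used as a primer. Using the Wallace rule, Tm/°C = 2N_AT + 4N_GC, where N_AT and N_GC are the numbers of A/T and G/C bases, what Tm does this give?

T=6, C=1, G=4, A=5
So N_AT = 11 and N_GC = 5.
Tm = 2(11) + 4(5) = 22 + 20 = 42°C

42°C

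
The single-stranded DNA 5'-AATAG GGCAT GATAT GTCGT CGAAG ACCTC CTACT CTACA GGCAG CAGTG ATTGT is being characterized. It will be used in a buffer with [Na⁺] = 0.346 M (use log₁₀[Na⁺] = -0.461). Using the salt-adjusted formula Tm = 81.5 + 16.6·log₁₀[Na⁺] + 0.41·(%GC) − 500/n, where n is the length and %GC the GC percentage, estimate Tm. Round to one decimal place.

Length n = 55. Counting bases: G=14, C=12, T=14, A=15
G+C = 26, so %GC = 26/55 × 100 = 47.273%
Salt term: 16.6 × (-0.461) = -7.653
GC term: 0.41 × 47.273 = 19.382; length term: −500/55 = −9.091
Tm = 81.5 + (-7.653) + 19.382 − 9.091 = 84.138 → 84.1°C

84.1°C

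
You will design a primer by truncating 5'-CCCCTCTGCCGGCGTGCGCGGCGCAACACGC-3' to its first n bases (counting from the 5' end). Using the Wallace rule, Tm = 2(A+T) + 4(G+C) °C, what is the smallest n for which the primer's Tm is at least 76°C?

First 20 bases: CCCCTCTGCCGGCGTGCGCG → Tm = 74°C (< 76°C)
First 21 bases: CCCCTCTGCCGGCGTGCGCGG → Tm = 78°C (≥ 76°C)
Since every base adds ≥2°C, Tm only increases with n, so the threshold is first crossed at n = 21.

n = 21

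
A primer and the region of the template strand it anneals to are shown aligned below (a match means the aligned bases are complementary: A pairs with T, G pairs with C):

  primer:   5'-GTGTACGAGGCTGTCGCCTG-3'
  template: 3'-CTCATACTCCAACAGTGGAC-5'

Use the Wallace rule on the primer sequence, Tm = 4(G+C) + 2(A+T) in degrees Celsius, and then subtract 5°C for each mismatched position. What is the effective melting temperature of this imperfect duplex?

46°C

Primer base counts: A=2, T=5, G=8, C=5 → A+T=7, G+C=13
Perfect-match Tm = 2(7) + 4(13) = 14 + 52 = 66°C
Mismatches (positions where the bases are not complementary): 4 (at positions 2, 6, 11, 16)
Effective Tm = 66 − 4×5 = 66 − 20 = 46°C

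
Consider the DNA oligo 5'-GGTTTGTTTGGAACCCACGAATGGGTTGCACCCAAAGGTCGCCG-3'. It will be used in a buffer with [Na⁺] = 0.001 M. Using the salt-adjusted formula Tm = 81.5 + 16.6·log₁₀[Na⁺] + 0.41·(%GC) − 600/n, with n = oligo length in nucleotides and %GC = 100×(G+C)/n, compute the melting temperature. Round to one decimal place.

41.4°C

Length n = 44. Counting bases: G=14, T=10, C=11, A=9
G+C = 25, so %GC = 25/44 × 100 = 56.818%
Salt term: 16.6 × (-3) = -49.8
GC term: 0.41 × 56.818 = 23.295; length term: −600/44 = −13.636
Tm = 81.5 + (-49.8) + 23.295 − 13.636 = 41.359 → 41.4°C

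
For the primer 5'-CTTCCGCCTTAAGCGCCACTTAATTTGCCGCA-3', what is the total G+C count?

Counting bases: T=9, C=12, A=6, G=5
Total G or C: 5 + 12 = 17

17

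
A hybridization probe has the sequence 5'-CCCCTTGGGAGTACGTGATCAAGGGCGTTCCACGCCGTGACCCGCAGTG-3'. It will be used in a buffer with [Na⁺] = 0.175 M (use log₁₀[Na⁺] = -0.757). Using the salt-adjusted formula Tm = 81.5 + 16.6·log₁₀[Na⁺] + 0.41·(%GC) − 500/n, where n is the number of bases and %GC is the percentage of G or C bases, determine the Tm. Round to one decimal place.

Length n = 49. Base counts: A=8, T=9, C=16, G=16
G+C = 32, so %GC = 32/49 × 100 = 65.306%
Salt term: 16.6 × (-0.757) = -12.566
GC term: 0.41 × 65.306 = 26.775; length term: −500/49 = −10.204
Tm = 81.5 + (-12.566) + 26.775 − 10.204 = 85.505 → 85.5°C

85.5°C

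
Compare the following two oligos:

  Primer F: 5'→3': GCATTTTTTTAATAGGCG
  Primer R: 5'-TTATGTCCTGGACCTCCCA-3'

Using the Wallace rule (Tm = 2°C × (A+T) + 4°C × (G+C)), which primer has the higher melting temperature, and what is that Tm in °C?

Primer R, 58°C

Primer F: A+T=12, G+C=6 → Tm = 2(12)+4(6) = 48°C
Primer R: A+T=9, G+C=10 → Tm = 2(9)+4(10) = 58°C
48°C vs 58°C → primer R is higher.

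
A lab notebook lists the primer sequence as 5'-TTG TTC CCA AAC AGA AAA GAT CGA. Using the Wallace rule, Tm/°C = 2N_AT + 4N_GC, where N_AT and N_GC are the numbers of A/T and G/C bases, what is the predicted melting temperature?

Counting bases: A=10, G=4, T=5, C=5
AT pairs contribute 15, GC pairs contribute 9.
Tm = 2(15) + 4(9) = 30 + 36 = 66°C

66°C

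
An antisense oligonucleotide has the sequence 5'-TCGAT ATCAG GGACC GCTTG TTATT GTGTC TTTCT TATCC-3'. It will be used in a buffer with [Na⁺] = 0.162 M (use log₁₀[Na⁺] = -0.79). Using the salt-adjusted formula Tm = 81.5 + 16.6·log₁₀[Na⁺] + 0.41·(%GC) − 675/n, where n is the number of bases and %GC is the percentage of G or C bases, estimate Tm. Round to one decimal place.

68.9°C

Length n = 40. Counting bases: A=6, G=8, T=17, C=9
G+C = 17, so %GC = 17/40 × 100 = 42.5%
Salt term: 16.6 × (-0.79) = -13.114
GC term: 0.41 × 42.5 = 17.425; length term: −675/40 = −16.875
Tm = 81.5 + (-13.114) + 17.425 − 16.875 = 68.936 → 68.9°C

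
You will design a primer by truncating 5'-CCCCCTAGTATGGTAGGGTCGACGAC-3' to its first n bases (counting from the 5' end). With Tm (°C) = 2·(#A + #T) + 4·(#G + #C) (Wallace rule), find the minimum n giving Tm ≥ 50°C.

First 15 bases: CCCCCTAGTATGGTA → Tm = 46°C (< 50°C)
First 16 bases: CCCCCTAGTATGGTAG → Tm = 50°C (≥ 50°C)
Each additional base adds 2°C (A/T) or 4°C (G/C), so Tm is non-decreasing in n; n = 16 is the first length to reach 50°C.

n = 16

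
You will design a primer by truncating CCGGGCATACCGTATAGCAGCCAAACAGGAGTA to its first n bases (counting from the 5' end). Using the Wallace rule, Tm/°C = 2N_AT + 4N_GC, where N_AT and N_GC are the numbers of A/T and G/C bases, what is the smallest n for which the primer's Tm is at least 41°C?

First 11 bases: CCGGGCATACC → Tm = 38°C (< 41°C)
First 12 bases: CCGGGCATACCG → Tm = 42°C (≥ 41°C)
Since every base adds ≥2°C, Tm only increases with n, so the threshold is first crossed at n = 12.

n = 12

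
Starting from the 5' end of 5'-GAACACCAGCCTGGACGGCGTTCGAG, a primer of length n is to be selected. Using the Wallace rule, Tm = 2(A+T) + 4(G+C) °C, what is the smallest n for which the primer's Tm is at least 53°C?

n = 17

First 16 bases: GAACACCAGCCTGGAC → Tm = 52°C (< 53°C)
First 17 bases: GAACACCAGCCTGGACG → Tm = 56°C (≥ 53°C)
Since every base adds ≥2°C, Tm only increases with n, so the threshold is first crossed at n = 17.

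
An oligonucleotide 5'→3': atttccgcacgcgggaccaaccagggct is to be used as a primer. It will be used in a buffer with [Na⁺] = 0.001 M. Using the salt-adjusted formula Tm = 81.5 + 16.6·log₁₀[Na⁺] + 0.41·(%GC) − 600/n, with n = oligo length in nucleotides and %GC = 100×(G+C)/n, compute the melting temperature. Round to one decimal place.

36.6°C

Length n = 28. T=4, A=6, G=8, C=10
G+C = 18, so %GC = 18/28 × 100 = 64.286%
Salt term: 16.6 × (-3) = -49.8
GC term: 0.41 × 64.286 = 26.357; length term: −600/28 = −21.429
Tm = 81.5 + (-49.8) + 26.357 − 21.429 = 36.628 → 36.6°C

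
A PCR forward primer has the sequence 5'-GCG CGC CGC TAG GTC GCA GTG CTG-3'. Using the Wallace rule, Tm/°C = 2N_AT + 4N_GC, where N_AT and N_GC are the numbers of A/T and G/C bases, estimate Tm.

G=10, A=2, C=8, T=4
So N_AT = 6 and N_GC = 18.
Tm = 2×6 + 4×18 = 84°C

84°C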